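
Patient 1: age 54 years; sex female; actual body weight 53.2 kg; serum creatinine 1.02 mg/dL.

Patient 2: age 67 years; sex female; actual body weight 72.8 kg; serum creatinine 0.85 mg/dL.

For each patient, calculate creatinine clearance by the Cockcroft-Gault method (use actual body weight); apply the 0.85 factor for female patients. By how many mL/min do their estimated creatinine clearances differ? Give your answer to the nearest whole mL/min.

21 mL/min

Patient 1: CrCl = (140 − 54) × 53.2 / (72 × 1.02) × 0.85 = 4575.2 / 73.44 × 0.85 ≈ 53.0 mL/min
Patient 2: CrCl = (140 − 67) × 72.8 / (72 × 0.85) × 0.85 = 5314.4 / 61.20 × 0.85 ≈ 73.8 mL/min
|53.0 − 73.8| = 20.8 mL/min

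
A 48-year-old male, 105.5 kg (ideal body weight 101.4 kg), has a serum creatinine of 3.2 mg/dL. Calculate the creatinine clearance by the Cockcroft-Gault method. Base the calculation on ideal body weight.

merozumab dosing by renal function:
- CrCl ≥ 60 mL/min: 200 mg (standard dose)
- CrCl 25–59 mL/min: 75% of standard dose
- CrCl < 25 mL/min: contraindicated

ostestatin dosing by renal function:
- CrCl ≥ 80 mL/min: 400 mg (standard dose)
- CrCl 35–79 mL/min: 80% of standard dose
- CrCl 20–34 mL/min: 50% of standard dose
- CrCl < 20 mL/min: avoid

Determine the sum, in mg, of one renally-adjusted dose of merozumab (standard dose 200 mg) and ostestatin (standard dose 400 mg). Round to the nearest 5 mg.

CrCl = (140 − 48) × 101.4 / (72 × 3.2) = 9328.8 / 230.40 ≈ 40.5 mL/min
CrCl ≈ 40 mL/min.
merozumab: 25–59 mL/min → 75% of 200 mg = 150 mg.
ostestatin: 35–79 mL/min → 80% of 400 mg = 320 mg.
Total = 150 + 320 = 470 mg.

470 mg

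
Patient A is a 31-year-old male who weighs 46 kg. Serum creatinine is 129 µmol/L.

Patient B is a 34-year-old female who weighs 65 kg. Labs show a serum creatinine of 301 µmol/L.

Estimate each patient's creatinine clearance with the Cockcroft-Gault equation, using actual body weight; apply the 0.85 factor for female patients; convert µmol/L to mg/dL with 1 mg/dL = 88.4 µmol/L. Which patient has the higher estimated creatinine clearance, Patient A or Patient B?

Patient A

Patient A: SCr = 129 / 88.4 = 1.459 mg/dL
Patient A: CrCl = (140 − 31) × 46 / (72 × 1.459) = 5014.0 / 105.05 ≈ 47.7 mL/min
Patient B: SCr = 301 / 88.4 = 3.405 mg/dL
Patient B: CrCl = (140 − 34) × 65 / (72 × 3.405) × 0.85 = 6890.0 / 245.16 × 0.85 ≈ 23.9 mL/min
47.7 vs 23.9 mL/min → Patient A is higher.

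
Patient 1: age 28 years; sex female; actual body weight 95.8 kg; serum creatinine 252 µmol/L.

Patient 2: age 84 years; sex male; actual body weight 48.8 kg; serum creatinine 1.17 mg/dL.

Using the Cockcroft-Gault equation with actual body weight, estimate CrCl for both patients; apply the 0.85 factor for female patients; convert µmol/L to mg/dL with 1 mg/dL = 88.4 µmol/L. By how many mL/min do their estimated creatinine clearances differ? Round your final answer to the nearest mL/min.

Patient 1: SCr = 252 / 88.4 = 2.851 mg/dL
Patient 1: CrCl = (140 − 28) × 95.8 / (72 × 2.851) × 0.85 = 10729.6 / 205.27 × 0.85 ≈ 44.4 mL/min
Patient 2: CrCl = (140 − 84) × 48.8 / (72 × 1.17) = 2732.8 / 84.24 ≈ 32.4 mL/min
|44.4 − 32.4| = 12.0 mL/min

12 mL/min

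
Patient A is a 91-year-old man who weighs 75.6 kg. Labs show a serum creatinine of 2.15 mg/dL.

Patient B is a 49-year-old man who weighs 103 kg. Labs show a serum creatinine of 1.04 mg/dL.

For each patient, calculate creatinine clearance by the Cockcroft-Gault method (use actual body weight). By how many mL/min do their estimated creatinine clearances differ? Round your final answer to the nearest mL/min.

101 mL/min

Patient A: CrCl = (140 − 91) × 75.6 / (72 × 2.15) = 3704.4 / 154.80 ≈ 23.9 mL/min
Patient B: CrCl = (140 − 49) × 103 / (72 × 1.04) = 9373.0 / 74.88 ≈ 125.2 mL/min
|23.9 − 125.2| = 101.3 mL/min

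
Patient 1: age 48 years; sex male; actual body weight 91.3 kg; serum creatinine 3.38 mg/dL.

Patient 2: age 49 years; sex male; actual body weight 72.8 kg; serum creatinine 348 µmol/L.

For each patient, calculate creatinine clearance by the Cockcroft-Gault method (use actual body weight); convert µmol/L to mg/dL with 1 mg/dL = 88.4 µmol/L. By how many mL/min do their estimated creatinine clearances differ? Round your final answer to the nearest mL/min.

Patient 1: CrCl = (140 − 48) × 91.3 / (72 × 3.38) = 8399.6 / 243.36 ≈ 34.5 mL/min
Patient 2: SCr = 348 / 88.4 = 3.937 mg/dL
Patient 2: CrCl = (140 − 49) × 72.8 / (72 × 3.937) = 6624.8 / 283.46 ≈ 23.4 mL/min
|34.5 − 23.4| = 11.1 mL/min

11 mL/min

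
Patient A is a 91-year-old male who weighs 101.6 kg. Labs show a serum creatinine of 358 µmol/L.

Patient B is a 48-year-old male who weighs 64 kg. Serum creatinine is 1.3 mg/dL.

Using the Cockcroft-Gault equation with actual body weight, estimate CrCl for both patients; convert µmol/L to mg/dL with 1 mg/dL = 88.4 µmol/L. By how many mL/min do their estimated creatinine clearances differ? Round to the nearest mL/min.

46 mL/min

Patient A: SCr = 358 / 88.4 = 4.05 mg/dL
Patient A: CrCl = (140 − 91) × 101.6 / (72 × 4.05) = 4978.4 / 291.60 ≈ 17.1 mL/min
Patient B: CrCl = (140 − 48) × 64 / (72 × 1.3) = 5888.0 / 93.60 ≈ 62.9 mL/min
|17.1 − 62.9| = 45.8 mL/min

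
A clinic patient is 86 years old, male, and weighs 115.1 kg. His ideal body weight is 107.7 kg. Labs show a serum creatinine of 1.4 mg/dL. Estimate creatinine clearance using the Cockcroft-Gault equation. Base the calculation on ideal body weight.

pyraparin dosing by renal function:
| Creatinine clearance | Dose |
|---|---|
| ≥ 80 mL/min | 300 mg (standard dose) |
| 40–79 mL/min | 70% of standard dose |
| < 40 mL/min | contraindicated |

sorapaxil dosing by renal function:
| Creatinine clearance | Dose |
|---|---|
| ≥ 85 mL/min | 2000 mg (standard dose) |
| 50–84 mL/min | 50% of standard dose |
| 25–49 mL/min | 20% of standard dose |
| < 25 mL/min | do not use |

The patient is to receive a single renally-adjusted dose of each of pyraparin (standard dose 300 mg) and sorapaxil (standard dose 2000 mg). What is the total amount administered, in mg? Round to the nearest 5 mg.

1210 mg

CrCl = (140 − 86) × 107.7 / (72 × 1.4) = 5815.8 / 100.80 ≈ 57.7 mL/min
CrCl ≈ 58 mL/min.
pyraparin: 40–79 mL/min → 70% of 300 mg = 210 mg.
sorapaxil: 50–84 mL/min → 50% of 2000 mg = 1000 mg.
Total = 210 + 1000 = 1210 mg.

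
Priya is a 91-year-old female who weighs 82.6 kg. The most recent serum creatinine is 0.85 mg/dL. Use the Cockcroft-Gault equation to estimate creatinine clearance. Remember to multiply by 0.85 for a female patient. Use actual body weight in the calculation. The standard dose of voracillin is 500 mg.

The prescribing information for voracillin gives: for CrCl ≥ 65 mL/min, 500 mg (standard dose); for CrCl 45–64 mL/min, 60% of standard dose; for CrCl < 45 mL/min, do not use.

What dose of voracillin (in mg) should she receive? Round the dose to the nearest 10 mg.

CrCl = (140 − 91) × 82.6 / (72 × 0.85) × 0.85 = 4047.4 / 61.20 × 0.85 ≈ 56.2 mL/min
CrCl ≈ 56 mL/min → bracket 45–64 mL/min.
60% of 500 mg = 300 mg

300 mg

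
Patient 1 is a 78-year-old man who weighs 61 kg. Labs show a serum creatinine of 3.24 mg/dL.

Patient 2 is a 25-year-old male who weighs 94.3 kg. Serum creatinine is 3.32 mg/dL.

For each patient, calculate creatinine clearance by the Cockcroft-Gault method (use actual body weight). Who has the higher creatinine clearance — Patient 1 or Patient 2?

Patient 2

Patient 1: CrCl = (140 − 78) × 61 / (72 × 3.24) = 3782.0 / 233.28 ≈ 16.2 mL/min
Patient 2: CrCl = (140 − 25) × 94.3 / (72 × 3.32) = 10844.5 / 239.04 ≈ 45.4 mL/min
16.2 vs 45.4 mL/min → Patient 2 is higher.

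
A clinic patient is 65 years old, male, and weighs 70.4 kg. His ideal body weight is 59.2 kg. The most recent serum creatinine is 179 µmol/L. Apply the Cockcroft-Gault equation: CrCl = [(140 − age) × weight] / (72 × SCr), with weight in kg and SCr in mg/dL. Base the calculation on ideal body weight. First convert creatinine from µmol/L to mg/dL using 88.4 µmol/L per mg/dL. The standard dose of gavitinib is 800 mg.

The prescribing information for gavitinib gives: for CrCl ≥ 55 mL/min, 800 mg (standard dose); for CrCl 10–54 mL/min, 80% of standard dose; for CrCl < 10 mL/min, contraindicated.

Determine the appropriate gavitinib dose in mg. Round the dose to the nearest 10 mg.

640 mg

SCr = 179 / 88.4 = 2.025 mg/dL
CrCl = (140 − 65) × 59.2 / (72 × 2.025) = 4440.0 / 145.80 ≈ 30.5 mL/min
CrCl ≈ 30 mL/min → bracket 10–54 mL/min.
80% of 800 mg = 640 mg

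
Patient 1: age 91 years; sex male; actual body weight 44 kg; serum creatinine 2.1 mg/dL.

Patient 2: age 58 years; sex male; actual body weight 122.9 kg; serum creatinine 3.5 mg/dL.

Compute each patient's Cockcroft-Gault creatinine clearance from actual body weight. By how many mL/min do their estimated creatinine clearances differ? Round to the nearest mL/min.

26 mL/min

Patient 1: CrCl = (140 − 91) × 44 / (72 × 2.1) = 2156.0 / 151.20 ≈ 14.3 mL/min
Patient 2: CrCl = (140 − 58) × 122.9 / (72 × 3.5) = 10077.8 / 252.00 ≈ 40.0 mL/min
|14.3 − 40.0| = 25.7 mL/min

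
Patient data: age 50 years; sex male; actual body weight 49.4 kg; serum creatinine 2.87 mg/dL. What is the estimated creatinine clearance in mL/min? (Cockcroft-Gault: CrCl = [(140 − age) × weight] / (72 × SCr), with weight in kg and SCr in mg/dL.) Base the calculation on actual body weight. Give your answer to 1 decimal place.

21.5 mL/min

CrCl = (140 − 50) × 49.4 / (72 × 2.87) = 4446.0 / 206.64 ≈ 21.5 mL/min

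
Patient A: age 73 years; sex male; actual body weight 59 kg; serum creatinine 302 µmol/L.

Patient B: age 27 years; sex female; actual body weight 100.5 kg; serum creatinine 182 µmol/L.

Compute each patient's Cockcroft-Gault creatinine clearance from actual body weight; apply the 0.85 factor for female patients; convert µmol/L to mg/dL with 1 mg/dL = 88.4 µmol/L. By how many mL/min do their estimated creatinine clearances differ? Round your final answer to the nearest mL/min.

49 mL/min

Patient A: SCr = 302 / 88.4 = 3.416 mg/dL
Patient A: CrCl = (140 − 73) × 59 / (72 × 3.416) = 3953.0 / 245.95 ≈ 16.1 mL/min
Patient B: SCr = 182 / 88.4 = 2.059 mg/dL
Patient B: CrCl = (140 − 27) × 100.5 / (72 × 2.059) × 0.85 = 11356.5 / 148.25 × 0.85 ≈ 65.1 mL/min
|16.1 − 65.1| = 49.0 mL/min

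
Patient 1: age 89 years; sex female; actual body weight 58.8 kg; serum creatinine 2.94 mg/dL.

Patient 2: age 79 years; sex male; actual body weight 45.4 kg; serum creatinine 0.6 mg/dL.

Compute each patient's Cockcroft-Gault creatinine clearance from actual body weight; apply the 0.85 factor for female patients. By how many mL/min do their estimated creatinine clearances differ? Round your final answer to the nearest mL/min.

52 mL/min

Patient 1: CrCl = (140 − 89) × 58.8 / (72 × 2.94) × 0.85 = 2998.8 / 211.68 × 0.85 ≈ 12.0 mL/min
Patient 2: CrCl = (140 − 79) × 45.4 / (72 × 0.6) = 2769.4 / 43.20 ≈ 64.1 mL/min
|12.0 − 64.1| = 52.1 mL/min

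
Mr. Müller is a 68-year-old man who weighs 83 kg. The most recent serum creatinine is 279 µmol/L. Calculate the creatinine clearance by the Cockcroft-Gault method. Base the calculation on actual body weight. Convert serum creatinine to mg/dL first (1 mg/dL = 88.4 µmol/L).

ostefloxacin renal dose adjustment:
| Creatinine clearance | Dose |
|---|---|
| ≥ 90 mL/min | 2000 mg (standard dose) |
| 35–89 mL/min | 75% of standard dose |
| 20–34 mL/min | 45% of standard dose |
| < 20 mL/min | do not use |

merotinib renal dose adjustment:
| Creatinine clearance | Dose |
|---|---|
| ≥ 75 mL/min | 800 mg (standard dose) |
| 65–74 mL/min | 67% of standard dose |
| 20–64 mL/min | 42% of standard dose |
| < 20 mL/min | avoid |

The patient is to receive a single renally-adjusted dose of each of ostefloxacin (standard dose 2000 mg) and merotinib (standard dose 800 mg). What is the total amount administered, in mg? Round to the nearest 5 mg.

1235 mg

SCr = 279 / 88.4 = 3.156 mg/dL
CrCl = (140 − 68) × 83 / (72 × 3.156) = 5976.0 / 227.23 ≈ 26.3 mL/min
CrCl ≈ 26 mL/min.
ostefloxacin: 20–34 mL/min → 45% of 2000 mg = 900 mg.
merotinib: 20–64 mL/min → 42% of 800 mg = 336 mg.
Total = 900 + 336 = 1236 mg.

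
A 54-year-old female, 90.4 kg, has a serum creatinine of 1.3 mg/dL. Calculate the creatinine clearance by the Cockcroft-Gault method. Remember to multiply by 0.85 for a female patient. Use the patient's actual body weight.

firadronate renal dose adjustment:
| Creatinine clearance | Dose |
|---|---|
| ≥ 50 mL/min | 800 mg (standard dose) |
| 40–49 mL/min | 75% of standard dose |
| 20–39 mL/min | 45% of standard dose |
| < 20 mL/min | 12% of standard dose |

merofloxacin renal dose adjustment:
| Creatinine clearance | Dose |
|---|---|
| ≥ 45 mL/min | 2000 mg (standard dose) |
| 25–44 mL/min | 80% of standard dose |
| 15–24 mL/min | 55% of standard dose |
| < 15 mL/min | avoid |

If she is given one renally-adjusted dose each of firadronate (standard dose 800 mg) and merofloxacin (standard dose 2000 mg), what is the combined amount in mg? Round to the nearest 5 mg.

2800 mg

CrCl = (140 − 54) × 90.4 / (72 × 1.3) × 0.85 = 7774.4 / 93.60 × 0.85 ≈ 70.6 mL/min
CrCl ≈ 71 mL/min.
firadronate: ≥ 50 mL/min → 100% of 800 mg = 800 mg.
merofloxacin: ≥ 45 mL/min → 100% of 2000 mg = 2000 mg.
Total = 800 + 2000 = 2800 mg.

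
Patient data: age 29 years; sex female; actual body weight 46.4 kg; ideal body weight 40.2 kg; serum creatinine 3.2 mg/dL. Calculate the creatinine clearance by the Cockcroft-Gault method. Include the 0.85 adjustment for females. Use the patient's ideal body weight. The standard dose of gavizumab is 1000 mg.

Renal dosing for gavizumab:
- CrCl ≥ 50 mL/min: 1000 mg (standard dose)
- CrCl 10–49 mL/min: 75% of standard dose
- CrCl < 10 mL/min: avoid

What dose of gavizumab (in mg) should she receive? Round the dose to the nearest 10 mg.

750 mg

CrCl = (140 − 29) × 40.2 / (72 × 3.2) × 0.85 = 4462.2 / 230.40 × 0.85 ≈ 16.5 mL/min
CrCl ≈ 16 mL/min → bracket 10–49 mL/min.
75% of 1000 mg = 750 mg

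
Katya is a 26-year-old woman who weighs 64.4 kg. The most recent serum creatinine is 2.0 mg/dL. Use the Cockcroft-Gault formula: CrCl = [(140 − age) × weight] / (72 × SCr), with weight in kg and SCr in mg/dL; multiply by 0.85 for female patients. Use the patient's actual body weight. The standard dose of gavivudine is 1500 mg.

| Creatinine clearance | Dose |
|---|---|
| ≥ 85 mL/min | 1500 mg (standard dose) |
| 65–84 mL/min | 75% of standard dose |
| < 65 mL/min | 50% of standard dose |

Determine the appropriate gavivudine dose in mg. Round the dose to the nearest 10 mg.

CrCl = (140 − 26) × 64.4 / (72 × 2) × 0.85 = 7341.6 / 144.00 × 0.85 ≈ 43.3 mL/min
CrCl ≈ 43 mL/min → bracket < 65 mL/min.
50% of 1500 mg = 750 mg

750 mg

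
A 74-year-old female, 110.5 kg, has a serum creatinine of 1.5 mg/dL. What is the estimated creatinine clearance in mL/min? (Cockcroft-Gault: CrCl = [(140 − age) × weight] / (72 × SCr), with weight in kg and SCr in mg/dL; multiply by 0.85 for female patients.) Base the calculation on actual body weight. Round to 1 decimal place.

CrCl = (140 − 74) × 110.5 / (72 × 1.5) × 0.85 = 7293.0 / 108.00 × 0.85 ≈ 57.4 mL/min

57.4 mL/min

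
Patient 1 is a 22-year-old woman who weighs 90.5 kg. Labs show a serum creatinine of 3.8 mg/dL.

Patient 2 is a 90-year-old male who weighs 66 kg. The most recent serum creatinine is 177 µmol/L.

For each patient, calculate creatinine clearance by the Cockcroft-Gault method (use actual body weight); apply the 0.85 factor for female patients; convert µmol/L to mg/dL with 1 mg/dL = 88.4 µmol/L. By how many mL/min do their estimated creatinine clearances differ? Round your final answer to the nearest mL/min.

10 mL/min

Patient 1: CrCl = (140 − 22) × 90.5 / (72 × 3.8) × 0.85 = 10679.0 / 273.60 × 0.85 ≈ 33.2 mL/min
Patient 2: SCr = 177 / 88.4 = 2.002 mg/dL
Patient 2: CrCl = (140 − 90) × 66 / (72 × 2.002) = 3300.0 / 144.14 ≈ 22.9 mL/min
|33.2 − 22.9| = 10.3 mL/min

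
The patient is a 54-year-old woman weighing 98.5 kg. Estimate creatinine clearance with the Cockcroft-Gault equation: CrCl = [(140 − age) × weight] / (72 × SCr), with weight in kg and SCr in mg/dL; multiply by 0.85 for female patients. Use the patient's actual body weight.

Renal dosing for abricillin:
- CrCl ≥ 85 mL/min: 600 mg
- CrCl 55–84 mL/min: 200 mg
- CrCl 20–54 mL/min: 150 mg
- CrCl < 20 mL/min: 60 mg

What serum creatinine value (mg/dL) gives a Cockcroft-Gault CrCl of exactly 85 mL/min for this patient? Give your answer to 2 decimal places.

1.18 mg/dL

Standard dose requires CrCl ≥ 85 mL/min.
Set (140 − 54) × 98.5 × 0.85 / (72 × SCr) = 85
SCr = (140 − 54) × 98.5 × 0.85 / (72 × 85) = 1.177 mg/dL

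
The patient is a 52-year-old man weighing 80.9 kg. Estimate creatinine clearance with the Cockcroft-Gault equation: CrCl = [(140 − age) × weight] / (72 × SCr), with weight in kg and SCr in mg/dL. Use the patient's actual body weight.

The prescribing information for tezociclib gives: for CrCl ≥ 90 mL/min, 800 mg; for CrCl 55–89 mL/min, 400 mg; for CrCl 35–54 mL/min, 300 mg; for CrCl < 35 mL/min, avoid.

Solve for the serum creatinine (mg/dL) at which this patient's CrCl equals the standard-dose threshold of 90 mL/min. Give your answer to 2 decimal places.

Standard dose requires CrCl ≥ 90 mL/min.
Set (140 − 52) × 80.9 / (72 × SCr) = 90
SCr = (140 − 52) × 80.9 / (72 × 90) = 1.099 mg/dL

1.10 mg/dL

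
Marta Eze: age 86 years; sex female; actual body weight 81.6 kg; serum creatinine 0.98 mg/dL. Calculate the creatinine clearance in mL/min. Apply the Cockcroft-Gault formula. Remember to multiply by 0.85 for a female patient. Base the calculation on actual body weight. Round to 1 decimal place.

CrCl = (140 − 86) × 81.6 / (72 × 0.98) × 0.85 = 4406.4 / 70.56 × 0.85 ≈ 53.1 mL/min

53.1 mL/min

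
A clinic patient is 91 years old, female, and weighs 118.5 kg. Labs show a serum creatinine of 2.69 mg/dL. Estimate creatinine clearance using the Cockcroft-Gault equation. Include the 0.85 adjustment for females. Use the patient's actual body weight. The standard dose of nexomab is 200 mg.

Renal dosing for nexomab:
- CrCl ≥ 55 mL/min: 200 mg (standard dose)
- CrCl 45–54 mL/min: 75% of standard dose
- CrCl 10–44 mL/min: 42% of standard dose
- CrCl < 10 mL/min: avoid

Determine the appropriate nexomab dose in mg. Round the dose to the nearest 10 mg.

80 mg

CrCl = (140 − 91) × 118.5 / (72 × 2.69) × 0.85 = 5806.5 / 193.68 × 0.85 ≈ 25.5 mL/min
CrCl ≈ 25 mL/min → bracket 10–44 mL/min.
42% of 200 mg = 84 mg → 80 mg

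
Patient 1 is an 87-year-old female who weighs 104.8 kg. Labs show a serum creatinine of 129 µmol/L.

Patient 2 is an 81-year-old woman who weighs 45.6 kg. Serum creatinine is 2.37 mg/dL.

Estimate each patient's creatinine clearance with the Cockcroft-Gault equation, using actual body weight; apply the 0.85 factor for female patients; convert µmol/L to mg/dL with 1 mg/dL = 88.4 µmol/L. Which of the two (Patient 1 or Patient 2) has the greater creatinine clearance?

Patient 1: SCr = 129 / 88.4 = 1.459 mg/dL
Patient 1: CrCl = (140 − 87) × 104.8 / (72 × 1.459) × 0.85 = 5554.4 / 105.05 × 0.85 ≈ 44.9 mL/min
Patient 2: CrCl = (140 − 81) × 45.6 / (72 × 2.37) × 0.85 = 2690.4 / 170.64 × 0.85 ≈ 13.4 mL/min
44.9 vs 13.4 mL/min → Patient 1 is higher.

Patient 1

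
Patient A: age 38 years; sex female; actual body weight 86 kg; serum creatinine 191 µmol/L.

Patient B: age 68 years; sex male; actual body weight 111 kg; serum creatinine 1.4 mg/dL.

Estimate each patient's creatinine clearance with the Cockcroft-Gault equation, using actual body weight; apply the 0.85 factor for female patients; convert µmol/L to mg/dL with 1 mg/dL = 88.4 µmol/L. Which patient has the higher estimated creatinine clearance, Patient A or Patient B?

Patient A: SCr = 191 / 88.4 = 2.161 mg/dL
Patient A: CrCl = (140 − 38) × 86 / (72 × 2.161) × 0.85 = 8772.0 / 155.59 × 0.85 ≈ 47.9 mL/min
Patient B: CrCl = (140 − 68) × 111 / (72 × 1.4) = 7992.0 / 100.80 ≈ 79.3 mL/min
47.9 vs 79.3 mL/min → Patient B is higher.

Patient B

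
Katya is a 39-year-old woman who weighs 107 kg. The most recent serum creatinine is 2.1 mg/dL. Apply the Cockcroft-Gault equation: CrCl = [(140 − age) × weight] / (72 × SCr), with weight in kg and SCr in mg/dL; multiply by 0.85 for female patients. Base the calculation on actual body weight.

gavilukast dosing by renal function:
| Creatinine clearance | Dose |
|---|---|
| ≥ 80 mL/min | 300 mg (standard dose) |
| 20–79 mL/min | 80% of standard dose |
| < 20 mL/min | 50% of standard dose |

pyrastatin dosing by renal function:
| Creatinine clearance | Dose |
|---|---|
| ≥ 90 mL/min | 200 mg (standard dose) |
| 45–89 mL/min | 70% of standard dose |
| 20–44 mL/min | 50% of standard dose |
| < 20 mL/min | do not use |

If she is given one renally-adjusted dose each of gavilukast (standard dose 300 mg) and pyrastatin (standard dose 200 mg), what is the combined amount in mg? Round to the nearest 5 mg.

380 mg

CrCl = (140 − 39) × 107 / (72 × 2.1) × 0.85 = 10807.0 / 151.20 × 0.85 ≈ 60.8 mL/min
CrCl ≈ 61 mL/min.
gavilukast: 20–79 mL/min → 80% of 300 mg = 240 mg.
pyrastatin: 45–89 mL/min → 70% of 200 mg = 140 mg.
Total = 240 + 140 = 380 mg.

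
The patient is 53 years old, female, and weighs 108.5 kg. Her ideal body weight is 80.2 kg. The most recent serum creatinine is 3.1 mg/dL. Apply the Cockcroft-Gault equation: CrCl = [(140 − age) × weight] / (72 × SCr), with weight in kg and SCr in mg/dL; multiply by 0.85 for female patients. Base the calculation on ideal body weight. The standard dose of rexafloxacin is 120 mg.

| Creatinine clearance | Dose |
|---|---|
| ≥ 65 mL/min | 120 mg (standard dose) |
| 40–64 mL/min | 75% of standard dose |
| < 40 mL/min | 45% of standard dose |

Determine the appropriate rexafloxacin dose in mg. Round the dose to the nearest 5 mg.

CrCl = (140 − 53) × 80.2 / (72 × 3.1) × 0.85 = 6977.4 / 223.20 × 0.85 ≈ 26.6 mL/min
CrCl ≈ 27 mL/min → bracket < 40 mL/min.
45% of 120 mg = 54 mg → 55 mg

55 mg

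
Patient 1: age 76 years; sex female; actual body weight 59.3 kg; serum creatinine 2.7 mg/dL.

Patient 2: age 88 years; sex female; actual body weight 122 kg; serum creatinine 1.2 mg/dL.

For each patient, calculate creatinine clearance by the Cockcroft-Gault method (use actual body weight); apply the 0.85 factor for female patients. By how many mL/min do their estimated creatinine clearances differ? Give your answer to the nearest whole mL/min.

Patient 1: CrCl = (140 − 76) × 59.3 / (72 × 2.7) × 0.85 = 3795.2 / 194.40 × 0.85 ≈ 16.6 mL/min
Patient 2: CrCl = (140 − 88) × 122 / (72 × 1.2) × 0.85 = 6344.0 / 86.40 × 0.85 ≈ 62.4 mL/min
|16.6 − 62.4| = 45.8 mL/min

46 mL/min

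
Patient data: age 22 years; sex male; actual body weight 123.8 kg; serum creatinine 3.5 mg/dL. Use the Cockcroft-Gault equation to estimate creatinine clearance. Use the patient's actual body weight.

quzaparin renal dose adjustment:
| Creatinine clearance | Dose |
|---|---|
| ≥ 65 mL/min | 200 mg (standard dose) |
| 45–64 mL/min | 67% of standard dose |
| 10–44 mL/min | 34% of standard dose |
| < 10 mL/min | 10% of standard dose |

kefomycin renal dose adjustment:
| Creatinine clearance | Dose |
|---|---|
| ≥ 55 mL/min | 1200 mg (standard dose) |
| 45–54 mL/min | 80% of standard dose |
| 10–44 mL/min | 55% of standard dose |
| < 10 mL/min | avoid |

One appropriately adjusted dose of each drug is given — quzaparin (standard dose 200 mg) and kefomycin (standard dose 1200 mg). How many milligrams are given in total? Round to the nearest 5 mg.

1335 mg

CrCl = (140 − 22) × 123.8 / (72 × 3.5) = 14608.4 / 252.00 ≈ 58.0 mL/min
CrCl ≈ 58 mL/min.
quzaparin: 45–64 mL/min → 67% of 200 mg = 134 mg.
kefomycin: ≥ 55 mL/min → 100% of 1200 mg = 1200 mg.
Total = 134 + 1200 = 1334 mg.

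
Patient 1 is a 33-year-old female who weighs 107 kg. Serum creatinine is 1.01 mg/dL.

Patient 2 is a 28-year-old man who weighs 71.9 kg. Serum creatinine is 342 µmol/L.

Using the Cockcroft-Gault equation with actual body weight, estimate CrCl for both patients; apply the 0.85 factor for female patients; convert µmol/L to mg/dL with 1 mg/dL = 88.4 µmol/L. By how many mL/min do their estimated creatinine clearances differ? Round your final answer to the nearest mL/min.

Patient 1: CrCl = (140 − 33) × 107 / (72 × 1.01) × 0.85 = 11449.0 / 72.72 × 0.85 ≈ 133.8 mL/min
Patient 2: SCr = 342 / 88.4 = 3.869 mg/dL
Patient 2: CrCl = (140 − 28) × 71.9 / (72 × 3.869) = 8052.8 / 278.57 ≈ 28.9 mL/min
|133.8 − 28.9| = 104.9 mL/min

105 mL/min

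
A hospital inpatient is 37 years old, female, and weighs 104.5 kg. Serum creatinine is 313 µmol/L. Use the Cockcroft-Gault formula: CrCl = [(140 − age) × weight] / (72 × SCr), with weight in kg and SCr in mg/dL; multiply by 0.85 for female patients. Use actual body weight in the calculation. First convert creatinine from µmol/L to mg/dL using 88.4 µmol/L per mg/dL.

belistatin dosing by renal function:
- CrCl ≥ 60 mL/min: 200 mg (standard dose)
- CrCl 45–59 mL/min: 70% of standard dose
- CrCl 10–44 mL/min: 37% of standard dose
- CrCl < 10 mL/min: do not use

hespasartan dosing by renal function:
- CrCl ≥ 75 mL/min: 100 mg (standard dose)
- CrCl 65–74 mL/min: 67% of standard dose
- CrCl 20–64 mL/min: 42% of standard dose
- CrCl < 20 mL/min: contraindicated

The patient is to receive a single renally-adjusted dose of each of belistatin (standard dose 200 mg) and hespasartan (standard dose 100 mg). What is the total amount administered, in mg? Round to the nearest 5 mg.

115 mg

SCr = 313 / 88.4 = 3.541 mg/dL
CrCl = (140 − 37) × 104.5 / (72 × 3.541) × 0.85 = 10763.5 / 254.95 × 0.85 ≈ 35.9 mL/min
CrCl ≈ 36 mL/min.
belistatin: 10–44 mL/min → 37% of 200 mg = 74 mg.
hespasartan: 20–64 mL/min → 42% of 100 mg = 42 mg.
Total = 74 + 42 = 116 mg.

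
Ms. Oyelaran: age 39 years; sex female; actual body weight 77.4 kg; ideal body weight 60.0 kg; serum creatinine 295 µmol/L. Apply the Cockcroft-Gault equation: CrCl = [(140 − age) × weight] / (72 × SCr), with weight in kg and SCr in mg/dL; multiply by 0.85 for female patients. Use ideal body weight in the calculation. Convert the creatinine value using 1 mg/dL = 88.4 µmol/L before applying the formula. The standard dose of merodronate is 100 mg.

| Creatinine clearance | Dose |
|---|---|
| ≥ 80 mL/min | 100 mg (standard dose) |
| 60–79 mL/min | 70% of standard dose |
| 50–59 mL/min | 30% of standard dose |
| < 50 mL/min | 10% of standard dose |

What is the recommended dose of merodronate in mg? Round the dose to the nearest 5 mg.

SCr = 295 / 88.4 = 3.337 mg/dL
CrCl = (140 − 39) × 60 / (72 × 3.337) × 0.85 = 6060.0 / 240.26 × 0.85 ≈ 21.4 mL/min
CrCl ≈ 21 mL/min → bracket < 50 mL/min.
10% of 100 mg = 10 mg

10 mg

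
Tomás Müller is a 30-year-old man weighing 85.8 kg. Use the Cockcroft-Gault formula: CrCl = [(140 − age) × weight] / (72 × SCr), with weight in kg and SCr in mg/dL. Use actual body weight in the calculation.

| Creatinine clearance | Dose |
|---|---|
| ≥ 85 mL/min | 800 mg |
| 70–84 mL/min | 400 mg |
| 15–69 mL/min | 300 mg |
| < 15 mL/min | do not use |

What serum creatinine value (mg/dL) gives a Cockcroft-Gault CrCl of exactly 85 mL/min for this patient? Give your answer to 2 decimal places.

1.54 mg/dL

Standard dose requires CrCl ≥ 85 mL/min.
Set (140 − 30) × 85.8 / (72 × SCr) = 85
SCr = (140 − 30) × 85.8 / (72 × 85) = 1.542 mg/dL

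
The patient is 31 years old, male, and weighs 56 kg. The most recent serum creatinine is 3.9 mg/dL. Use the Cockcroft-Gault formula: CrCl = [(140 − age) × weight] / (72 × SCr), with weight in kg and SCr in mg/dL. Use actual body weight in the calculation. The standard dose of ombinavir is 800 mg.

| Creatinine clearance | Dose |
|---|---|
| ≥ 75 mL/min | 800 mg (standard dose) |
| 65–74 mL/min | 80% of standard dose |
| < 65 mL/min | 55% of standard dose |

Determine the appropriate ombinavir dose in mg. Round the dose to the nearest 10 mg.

440 mg

CrCl = (140 − 31) × 56 / (72 × 3.9) = 6104.0 / 280.80 ≈ 21.7 mL/min
CrCl ≈ 22 mL/min → bracket < 65 mL/min.
55% of 800 mg = 440 mg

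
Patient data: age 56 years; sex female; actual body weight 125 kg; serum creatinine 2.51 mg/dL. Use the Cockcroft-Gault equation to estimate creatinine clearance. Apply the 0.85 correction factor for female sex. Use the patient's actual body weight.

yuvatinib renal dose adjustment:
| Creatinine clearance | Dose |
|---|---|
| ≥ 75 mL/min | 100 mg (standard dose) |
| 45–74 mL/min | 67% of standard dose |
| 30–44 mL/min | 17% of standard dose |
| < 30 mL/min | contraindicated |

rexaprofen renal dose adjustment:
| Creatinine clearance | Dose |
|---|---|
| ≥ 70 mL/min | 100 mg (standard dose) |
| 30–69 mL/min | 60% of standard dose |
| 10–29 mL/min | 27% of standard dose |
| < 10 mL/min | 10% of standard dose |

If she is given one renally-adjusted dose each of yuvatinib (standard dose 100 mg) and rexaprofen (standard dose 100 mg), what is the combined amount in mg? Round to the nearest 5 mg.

125 mg

CrCl = (140 − 56) × 125 / (72 × 2.51) × 0.85 = 10500.0 / 180.72 × 0.85 ≈ 49.4 mL/min
CrCl ≈ 49 mL/min.
yuvatinib: 45–74 mL/min → 67% of 100 mg = 67 mg.
rexaprofen: 30–69 mL/min → 60% of 100 mg = 60 mg.
Total = 67 + 60 = 127 mg.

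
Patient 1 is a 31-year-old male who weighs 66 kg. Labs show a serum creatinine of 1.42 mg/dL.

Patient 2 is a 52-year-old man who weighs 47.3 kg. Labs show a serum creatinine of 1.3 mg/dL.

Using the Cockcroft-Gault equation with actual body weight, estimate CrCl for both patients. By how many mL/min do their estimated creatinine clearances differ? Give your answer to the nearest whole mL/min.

26 mL/min

Patient 1: CrCl = (140 − 31) × 66 / (72 × 1.42) = 7194.0 / 102.24 ≈ 70.4 mL/min
Patient 2: CrCl = (140 − 52) × 47.3 / (72 × 1.3) = 4162.4 / 93.60 ≈ 44.5 mL/min
|70.4 − 44.5| = 25.9 mL/min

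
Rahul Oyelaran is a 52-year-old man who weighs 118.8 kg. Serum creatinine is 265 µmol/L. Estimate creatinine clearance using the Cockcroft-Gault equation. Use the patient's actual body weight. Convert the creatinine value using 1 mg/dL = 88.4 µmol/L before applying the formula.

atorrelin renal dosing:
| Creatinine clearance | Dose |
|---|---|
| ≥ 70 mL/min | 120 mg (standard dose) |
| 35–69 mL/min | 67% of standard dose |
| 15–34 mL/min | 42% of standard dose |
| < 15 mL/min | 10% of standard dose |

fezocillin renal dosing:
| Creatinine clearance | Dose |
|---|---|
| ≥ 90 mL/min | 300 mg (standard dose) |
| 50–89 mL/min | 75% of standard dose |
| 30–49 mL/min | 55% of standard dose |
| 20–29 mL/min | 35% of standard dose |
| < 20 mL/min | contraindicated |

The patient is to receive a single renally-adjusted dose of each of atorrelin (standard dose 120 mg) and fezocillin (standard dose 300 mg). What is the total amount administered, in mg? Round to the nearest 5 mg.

SCr = 265 / 88.4 = 2.998 mg/dL
CrCl = (140 − 52) × 118.8 / (72 × 2.998) = 10454.4 / 215.86 ≈ 48.4 mL/min
CrCl ≈ 48 mL/min.
atorrelin: 35–69 mL/min → 67% of 120 mg = 80.4 mg.
fezocillin: 30–49 mL/min → 55% of 300 mg = 165 mg.
Total = 80.4 + 165 = 245.4 mg.

245 mg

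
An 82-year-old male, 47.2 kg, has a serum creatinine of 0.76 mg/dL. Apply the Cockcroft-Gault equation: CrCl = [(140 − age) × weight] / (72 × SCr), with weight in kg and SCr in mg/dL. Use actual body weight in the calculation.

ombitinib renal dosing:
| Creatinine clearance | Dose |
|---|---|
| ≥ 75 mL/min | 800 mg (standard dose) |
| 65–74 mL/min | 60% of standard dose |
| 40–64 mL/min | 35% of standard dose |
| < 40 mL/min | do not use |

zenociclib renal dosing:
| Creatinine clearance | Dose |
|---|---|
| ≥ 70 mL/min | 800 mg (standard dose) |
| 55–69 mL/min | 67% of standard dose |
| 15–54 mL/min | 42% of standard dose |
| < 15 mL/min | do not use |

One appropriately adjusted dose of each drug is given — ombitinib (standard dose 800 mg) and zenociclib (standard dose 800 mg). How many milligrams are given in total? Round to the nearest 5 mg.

CrCl = (140 − 82) × 47.2 / (72 × 0.76) = 2737.6 / 54.72 ≈ 50.0 mL/min
CrCl ≈ 50 mL/min.
ombitinib: 40–64 mL/min → 35% of 800 mg = 280 mg.
zenociclib: 15–54 mL/min → 42% of 800 mg = 336 mg.
Total = 280 + 336 = 616 mg.

615 mg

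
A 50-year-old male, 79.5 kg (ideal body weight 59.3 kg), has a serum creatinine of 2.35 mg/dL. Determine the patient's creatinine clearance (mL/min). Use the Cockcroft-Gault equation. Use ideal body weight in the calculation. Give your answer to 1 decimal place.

CrCl = (140 − 50) × 59.3 / (72 × 2.35) = 5337.0 / 169.20 ≈ 31.5 mL/min

31.5 mL/min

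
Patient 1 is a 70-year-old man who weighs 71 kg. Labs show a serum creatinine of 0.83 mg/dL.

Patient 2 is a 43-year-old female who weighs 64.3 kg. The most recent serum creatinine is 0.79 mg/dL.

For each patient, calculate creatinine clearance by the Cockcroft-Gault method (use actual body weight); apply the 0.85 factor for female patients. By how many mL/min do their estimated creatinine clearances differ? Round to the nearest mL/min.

10 mL/min

Patient 1: CrCl = (140 − 70) × 71 / (72 × 0.83) = 4970.0 / 59.76 ≈ 83.2 mL/min
Patient 2: CrCl = (140 − 43) × 64.3 / (72 × 0.79) × 0.85 = 6237.1 / 56.88 × 0.85 ≈ 93.2 mL/min
|83.2 − 93.2| = 10.0 mL/min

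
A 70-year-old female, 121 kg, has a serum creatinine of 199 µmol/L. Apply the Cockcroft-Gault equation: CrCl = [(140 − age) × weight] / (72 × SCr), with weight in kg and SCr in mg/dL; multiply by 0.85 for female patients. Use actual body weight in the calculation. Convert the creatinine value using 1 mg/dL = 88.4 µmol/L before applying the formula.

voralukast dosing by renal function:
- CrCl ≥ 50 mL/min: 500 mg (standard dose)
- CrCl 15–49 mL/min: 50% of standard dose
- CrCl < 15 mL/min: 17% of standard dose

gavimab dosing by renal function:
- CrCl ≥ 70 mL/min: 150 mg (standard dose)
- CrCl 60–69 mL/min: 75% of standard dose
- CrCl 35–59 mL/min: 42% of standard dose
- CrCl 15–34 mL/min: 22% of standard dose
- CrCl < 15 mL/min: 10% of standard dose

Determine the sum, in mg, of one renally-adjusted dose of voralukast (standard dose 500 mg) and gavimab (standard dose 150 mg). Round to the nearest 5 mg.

315 mg

SCr = 199 / 88.4 = 2.251 mg/dL
CrCl = (140 − 70) × 121 / (72 × 2.251) × 0.85 = 8470.0 / 162.07 × 0.85 ≈ 44.4 mL/min
CrCl ≈ 44 mL/min.
voralukast: 15–49 mL/min → 50% of 500 mg = 250 mg.
gavimab: 35–59 mL/min → 42% of 150 mg = 63 mg.
Total = 250 + 63 = 313 mg.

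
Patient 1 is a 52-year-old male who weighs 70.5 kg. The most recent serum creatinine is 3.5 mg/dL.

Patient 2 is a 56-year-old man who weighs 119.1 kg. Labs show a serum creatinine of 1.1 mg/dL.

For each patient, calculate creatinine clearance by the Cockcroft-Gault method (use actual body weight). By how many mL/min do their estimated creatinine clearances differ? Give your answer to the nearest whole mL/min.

102 mL/min

Patient 1: CrCl = (140 − 52) × 70.5 / (72 × 3.5) = 6204.0 / 252.00 ≈ 24.6 mL/min
Patient 2: CrCl = (140 − 56) × 119.1 / (72 × 1.1) = 10004.4 / 79.20 ≈ 126.3 mL/min
|24.6 − 126.3| = 101.7 mL/min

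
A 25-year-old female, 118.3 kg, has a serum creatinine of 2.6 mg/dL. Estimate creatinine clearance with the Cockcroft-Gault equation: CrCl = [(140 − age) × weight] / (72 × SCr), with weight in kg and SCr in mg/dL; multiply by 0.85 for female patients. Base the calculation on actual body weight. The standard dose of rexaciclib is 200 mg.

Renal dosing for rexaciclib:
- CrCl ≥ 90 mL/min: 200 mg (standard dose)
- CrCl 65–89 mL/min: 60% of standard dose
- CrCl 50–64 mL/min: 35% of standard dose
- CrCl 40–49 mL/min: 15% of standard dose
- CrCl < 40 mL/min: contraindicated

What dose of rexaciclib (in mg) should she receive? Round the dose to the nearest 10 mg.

CrCl = (140 − 25) × 118.3 / (72 × 2.6) × 0.85 = 13604.5 / 187.20 × 0.85 ≈ 61.8 mL/min
CrCl ≈ 62 mL/min → bracket 50–64 mL/min.
35% of 200 mg = 70 mg

70 mg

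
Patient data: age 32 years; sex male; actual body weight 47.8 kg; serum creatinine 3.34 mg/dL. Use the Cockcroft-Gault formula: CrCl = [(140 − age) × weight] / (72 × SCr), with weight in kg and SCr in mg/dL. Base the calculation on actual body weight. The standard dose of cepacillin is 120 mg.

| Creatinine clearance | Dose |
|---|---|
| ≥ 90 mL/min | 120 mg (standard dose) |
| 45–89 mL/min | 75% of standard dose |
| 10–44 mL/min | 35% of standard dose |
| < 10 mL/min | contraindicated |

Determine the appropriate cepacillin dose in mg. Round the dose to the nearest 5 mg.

CrCl = (140 − 32) × 47.8 / (72 × 3.34) = 5162.4 / 240.48 ≈ 21.5 mL/min
CrCl ≈ 21 mL/min → bracket 10–44 mL/min.
35% of 120 mg = 42 mg → 40 mg

40 mg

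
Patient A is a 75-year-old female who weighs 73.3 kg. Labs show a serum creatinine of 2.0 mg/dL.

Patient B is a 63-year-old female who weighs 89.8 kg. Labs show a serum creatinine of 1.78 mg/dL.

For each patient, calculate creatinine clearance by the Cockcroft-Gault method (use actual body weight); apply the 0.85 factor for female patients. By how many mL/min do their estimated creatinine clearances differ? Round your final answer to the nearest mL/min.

18 mL/min

Patient A: CrCl = (140 − 75) × 73.3 / (72 × 2) × 0.85 = 4764.5 / 144.00 × 0.85 ≈ 28.1 mL/min
Patient B: CrCl = (140 − 63) × 89.8 / (72 × 1.78) × 0.85 = 6914.6 / 128.16 × 0.85 ≈ 45.9 mL/min
|28.1 − 45.9| = 17.8 mL/min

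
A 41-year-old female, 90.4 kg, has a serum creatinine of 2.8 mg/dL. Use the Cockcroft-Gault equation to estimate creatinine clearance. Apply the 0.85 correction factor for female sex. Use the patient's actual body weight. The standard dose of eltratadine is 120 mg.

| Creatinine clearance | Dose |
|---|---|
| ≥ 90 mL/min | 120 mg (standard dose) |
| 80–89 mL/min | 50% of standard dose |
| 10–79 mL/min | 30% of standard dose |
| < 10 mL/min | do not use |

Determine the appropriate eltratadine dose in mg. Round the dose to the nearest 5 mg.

CrCl = (140 − 41) × 90.4 / (72 × 2.8) × 0.85 = 8949.6 / 201.60 × 0.85 ≈ 37.7 mL/min
CrCl ≈ 38 mL/min → bracket 10–79 mL/min.
30% of 120 mg = 36 mg → 35 mg

35 mg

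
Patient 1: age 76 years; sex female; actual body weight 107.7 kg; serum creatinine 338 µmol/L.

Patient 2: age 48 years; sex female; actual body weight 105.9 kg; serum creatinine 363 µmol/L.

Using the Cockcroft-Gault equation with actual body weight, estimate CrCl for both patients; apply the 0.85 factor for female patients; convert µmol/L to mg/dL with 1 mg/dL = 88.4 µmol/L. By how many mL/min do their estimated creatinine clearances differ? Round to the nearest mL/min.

7 mL/min

Patient 1: SCr = 338 / 88.4 = 3.824 mg/dL
Patient 1: CrCl = (140 − 76) × 107.7 / (72 × 3.824) × 0.85 = 6892.8 / 275.33 × 0.85 ≈ 21.3 mL/min
Patient 2: SCr = 363 / 88.4 = 4.106 mg/dL
Patient 2: CrCl = (140 − 48) × 105.9 / (72 × 4.106) × 0.85 = 9742.8 / 295.63 × 0.85 ≈ 28.0 mL/min
|21.3 − 28.0| = 6.7 mL/min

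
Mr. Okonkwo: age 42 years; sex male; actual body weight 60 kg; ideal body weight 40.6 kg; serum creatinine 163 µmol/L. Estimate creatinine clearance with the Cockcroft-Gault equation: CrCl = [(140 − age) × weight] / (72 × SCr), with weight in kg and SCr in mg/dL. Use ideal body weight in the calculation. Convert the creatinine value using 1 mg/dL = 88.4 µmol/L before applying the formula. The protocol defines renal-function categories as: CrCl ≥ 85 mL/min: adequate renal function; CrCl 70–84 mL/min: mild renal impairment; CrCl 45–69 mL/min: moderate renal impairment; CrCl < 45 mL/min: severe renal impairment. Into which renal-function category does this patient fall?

severe renal impairment

SCr = 163 / 88.4 = 1.844 mg/dL
CrCl = (140 − 42) × 40.6 / (72 × 1.844) = 3978.8 / 132.77 ≈ 30.0 mL/min
30 mL/min falls in the 'severe renal impairment' range.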